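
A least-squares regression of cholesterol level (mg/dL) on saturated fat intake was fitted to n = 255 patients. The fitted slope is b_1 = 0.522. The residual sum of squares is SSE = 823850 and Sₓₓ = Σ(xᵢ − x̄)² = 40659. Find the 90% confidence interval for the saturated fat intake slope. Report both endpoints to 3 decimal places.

MSE = SSE/(n − 2) = 823850/253 = 3256.32.
SE(b_1) = √(MSE/Sₓₓ) = √(3256.32/40659) = 0.282999.
df = n − 2 = 253.
t* = t_{0.05, 253} = 1.650899.
Margin = t* × SE = 1.650899 × 0.282999 = 0.46720.
CI: 0.522 ± 0.46720 → (0.055, 0.989).
With 90% confidence, each one-unit increase in saturated fat intake is associated with a change of between 0.055 and 0.989 mg/dL in cholesterol level.

(0.055, 0.989)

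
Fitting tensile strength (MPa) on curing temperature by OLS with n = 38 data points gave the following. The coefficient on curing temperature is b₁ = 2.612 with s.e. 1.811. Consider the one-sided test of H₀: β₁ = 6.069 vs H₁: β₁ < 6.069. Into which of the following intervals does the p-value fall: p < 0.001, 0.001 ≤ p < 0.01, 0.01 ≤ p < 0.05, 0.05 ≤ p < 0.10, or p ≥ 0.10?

0.01 ≤ p < 0.05

t = (2.612 − 6.069) / 1.811 = -1.909.
df = n − 2 = 38 − 2 = 36.
One-sided p = P(T_{36} < t) ≈ 0.0321.
So 0.01 ≤ p < 0.05.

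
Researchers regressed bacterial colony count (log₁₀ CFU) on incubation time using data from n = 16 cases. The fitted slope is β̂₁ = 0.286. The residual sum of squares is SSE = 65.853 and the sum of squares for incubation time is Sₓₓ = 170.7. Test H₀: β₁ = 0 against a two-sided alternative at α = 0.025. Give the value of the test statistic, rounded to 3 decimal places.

t = 1.723

MSE = SSE/(n − 2) = 65.853/14 = 4.70379.
SE(β̂₁) = √(MSE/Sₓₓ) = √(4.70379/170.7) = 0.166.
t = 0.286 / 0.166 = 1.723.
df = n − 2 = 14.
Two-sided p ≈ 0.1069, which is ≥ 0.025, so fail to reject H₀.
The data do not give significant evidence of an association between incubation time and bacterial colony count.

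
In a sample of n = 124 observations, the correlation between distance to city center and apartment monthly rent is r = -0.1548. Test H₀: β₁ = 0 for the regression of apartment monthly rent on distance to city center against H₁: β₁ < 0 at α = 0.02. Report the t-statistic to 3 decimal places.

t = -1.731

t = r·√(n − 2)/√(1 − r²) = -0.1548·√122/√0.976037 = -1.731.
df = n − 2 = 122.
One-sided p ≈ 0.0430, which is ≥ 0.02, so fail to reject H₀.
The data do not give significant evidence of a linear association between distance to city center and apartment monthly rent.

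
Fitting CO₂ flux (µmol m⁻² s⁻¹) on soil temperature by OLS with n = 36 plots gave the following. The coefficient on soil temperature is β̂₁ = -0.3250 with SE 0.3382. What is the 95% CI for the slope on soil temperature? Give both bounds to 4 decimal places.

(-1.0123, 0.3623)

df = n − 2 = 36 − 2 = 34.
t* = t_{0.025, 34} = 2.032245.
Margin = t* × SE = 2.032245 × 0.3382 = 0.687305.
CI: -0.3250 ± 0.687305 → (-1.0123, 0.3623).
With 95% confidence, each one-unit increase in soil temperature is associated with a change of between -1.0123 and 0.3623 µmol m⁻² s⁻¹ in CO₂ flux.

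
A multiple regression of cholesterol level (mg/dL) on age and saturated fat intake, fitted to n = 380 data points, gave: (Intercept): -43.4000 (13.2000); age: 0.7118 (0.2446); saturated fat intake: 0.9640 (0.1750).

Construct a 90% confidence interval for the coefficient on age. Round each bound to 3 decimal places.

(0.308, 1.115)

Read off: b = 0.7118, SE = 0.2446 for age.
df = n − k − 1 = 380 − 2 − 1 = 377.
t* = t_{0.05, 377} = 1.648905.
Margin = t* × SE = 1.648905 × 0.2446 = 0.40332.
CI: 0.7118 ± 0.40332 → (0.308, 1.115).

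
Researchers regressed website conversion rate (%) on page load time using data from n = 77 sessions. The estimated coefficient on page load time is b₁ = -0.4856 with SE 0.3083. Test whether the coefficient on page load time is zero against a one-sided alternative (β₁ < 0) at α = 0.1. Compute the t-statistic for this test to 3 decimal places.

H₀: β₁ = 0 vs H₁: β₁ < 0.
t = (b₁ − β₁⁰)/SE = -0.4856 / 0.3083 = -1.575.
df = n − 2 = 77 − 2 = 75.
One-sided p ≈ 0.0597, which is < 0.1, so reject H₀.
There is evidence that the true slope on page load time is negative.

t = -1.575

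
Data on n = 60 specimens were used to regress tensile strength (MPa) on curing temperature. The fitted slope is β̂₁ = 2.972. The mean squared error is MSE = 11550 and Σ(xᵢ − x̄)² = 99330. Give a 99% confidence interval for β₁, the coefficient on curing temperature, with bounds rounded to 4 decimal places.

SE(β̂₁) = √(MSE/Sₓₓ) = √(11550/99330) = 0.340997.
df = n − 2 = 58.
t* = t_{0.005, 58} = 2.663287.
Margin = t* × SE = 2.663287 × 0.340997 = 0.908173.
CI: 2.972 ± 0.908173 → (2.0638, 3.8802).
With 99% confidence, each one-unit increase in curing temperature is associated with a change of between 2.0638 and 3.8802 MPa in tensile strength.

(2.0638, 3.8802)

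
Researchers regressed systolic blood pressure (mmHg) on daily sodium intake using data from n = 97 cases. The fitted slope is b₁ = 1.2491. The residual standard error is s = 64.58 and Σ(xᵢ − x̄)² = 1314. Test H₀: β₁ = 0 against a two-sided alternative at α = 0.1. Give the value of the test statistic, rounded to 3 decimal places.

SE(b₁) = s/√Sₓₓ = 64.58/√1314 = 1.78156.
t = 1.2491 / 1.78156 = 0.701.
df = n − 2 = 95.
Two-sided p ≈ 0.4849, which is ≥ 0.1, so fail to reject H₀.
The data do not give significant evidence of an association between daily sodium intake and systolic blood pressure.

t = 0.701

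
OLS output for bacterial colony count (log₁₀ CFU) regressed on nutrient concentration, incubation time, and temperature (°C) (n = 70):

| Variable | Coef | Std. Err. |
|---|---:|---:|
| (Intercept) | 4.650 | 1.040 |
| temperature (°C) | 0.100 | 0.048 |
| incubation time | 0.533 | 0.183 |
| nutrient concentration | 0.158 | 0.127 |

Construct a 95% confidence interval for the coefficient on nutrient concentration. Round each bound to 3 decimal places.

Read off: b = 0.158, SE = 0.127 for nutrient concentration.
df = n − k − 1 = 70 − 3 − 1 = 66.
t* = t_{0.025, 66} = 1.996564.
Margin = t* × SE = 1.996564 × 0.127 = 0.25356.
CI: 0.158 ± 0.25356 → (-0.096, 0.412).

(-0.096, 0.412)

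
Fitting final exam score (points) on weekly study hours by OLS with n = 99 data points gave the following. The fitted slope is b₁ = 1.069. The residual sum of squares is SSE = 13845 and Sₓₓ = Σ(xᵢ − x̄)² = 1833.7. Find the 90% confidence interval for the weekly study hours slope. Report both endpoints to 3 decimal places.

MSE = SSE/(n − 2) = 13845/97 = 142.732.
SE(b₁) = √(MSE/Sₓₓ) = √(142.732/1833.7) = 0.278995.
df = n − 2 = 97.
t* = t_{0.05, 97} = 1.660715.
Margin = t* × SE = 1.660715 × 0.278995 = 0.46333.
CI: 1.069 ± 0.46333 → (0.606, 1.532).
With 90% confidence, each one-unit increase in weekly study hours is associated with a change of between 0.606 and 1.532 points in final exam score.

(0.606, 1.532)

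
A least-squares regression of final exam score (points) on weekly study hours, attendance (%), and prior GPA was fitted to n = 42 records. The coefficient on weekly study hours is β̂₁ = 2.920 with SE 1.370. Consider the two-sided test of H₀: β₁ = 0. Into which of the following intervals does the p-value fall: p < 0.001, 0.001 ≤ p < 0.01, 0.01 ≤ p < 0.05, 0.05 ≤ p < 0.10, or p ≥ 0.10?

t = 2.920 / 1.370 = 2.131.
df = n − k − 1 = 42 − 3 − 1 = 38.
Two-sided p = 2·P(T_{38} > |t|) ≈ 0.0396.
So 0.01 ≤ p < 0.05.

0.01 ≤ p < 0.05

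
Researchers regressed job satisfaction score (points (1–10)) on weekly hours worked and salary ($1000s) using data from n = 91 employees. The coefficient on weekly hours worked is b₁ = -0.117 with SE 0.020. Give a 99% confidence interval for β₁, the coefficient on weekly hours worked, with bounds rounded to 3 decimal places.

(-0.170, -0.064)

df = n − k − 1 = 91 − 2 − 1 = 88.
t* = t_{0.005, 88} = 2.632858.
Margin = t* × SE = 2.632858 × 0.020 = 0.05266.
CI: -0.117 ± 0.05266 → (-0.170, -0.064).
With 99% confidence, each one-unit increase in weekly hours worked is associated with a change of between -0.170 and -0.064 points (1–10) in job satisfaction score, holding the other predictors fixed.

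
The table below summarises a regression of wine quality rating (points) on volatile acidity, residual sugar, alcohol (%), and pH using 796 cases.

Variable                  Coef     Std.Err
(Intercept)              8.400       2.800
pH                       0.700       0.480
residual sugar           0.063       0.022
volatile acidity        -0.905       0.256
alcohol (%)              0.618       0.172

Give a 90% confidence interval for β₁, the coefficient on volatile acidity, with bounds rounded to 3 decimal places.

Read off: b = -0.905, SE = 0.256 for volatile acidity.
df = n − k − 1 = 796 − 4 − 1 = 791.
t* = t_{0.05, 791} = 1.646782.
Margin = t* × SE = 1.646782 × 0.256 = 0.42158.
CI: -0.905 ± 0.42158 → (-1.327, -0.483).

(-1.327, -0.483)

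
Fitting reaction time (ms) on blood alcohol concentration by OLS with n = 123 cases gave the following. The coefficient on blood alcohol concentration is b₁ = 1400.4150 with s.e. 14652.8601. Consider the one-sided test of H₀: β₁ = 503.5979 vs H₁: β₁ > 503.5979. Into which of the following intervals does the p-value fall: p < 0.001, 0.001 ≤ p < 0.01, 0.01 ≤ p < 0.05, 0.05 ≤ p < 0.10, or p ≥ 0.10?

p ≥ 0.10

t = (1400.4150 − 503.5979) / 14652.8601 = 0.061.
df = n − 2 = 123 − 2 = 121.
One-sided p = P(T_{121} > t) ≈ 0.4756.
So p ≥ 0.10.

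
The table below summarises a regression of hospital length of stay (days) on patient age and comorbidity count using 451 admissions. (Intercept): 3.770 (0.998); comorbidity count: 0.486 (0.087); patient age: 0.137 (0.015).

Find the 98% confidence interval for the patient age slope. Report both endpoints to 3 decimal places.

Read off: b = 0.137, SE = 0.015 for patient age.
df = n − k − 1 = 451 − 2 − 1 = 448.
t* = t_{0.01, 448} = 2.3347.
Margin = t* × SE = 2.3347 × 0.015 = 0.03502.
CI: 0.137 ± 0.03502 → (0.102, 0.172).

(0.102, 0.172)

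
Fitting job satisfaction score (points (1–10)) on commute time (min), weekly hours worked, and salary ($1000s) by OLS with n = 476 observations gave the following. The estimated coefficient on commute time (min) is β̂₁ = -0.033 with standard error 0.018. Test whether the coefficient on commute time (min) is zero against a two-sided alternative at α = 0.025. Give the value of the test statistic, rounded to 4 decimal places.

t = -1.8333

H₀: β₁ = 0 vs H₁: β₁ ≠ 0.
t = (β̂₁ − β₁⁰)/SE = -0.033 / 0.018 = -1.8333.
df = n − k − 1 = 476 − 3 − 1 = 472.
Two-sided p ≈ 0.0674, which is ≥ 0.025, so fail to reject H₀.
The data do not give significant evidence of an association between commute time (min) and job satisfaction score, after adjusting for the other predictors.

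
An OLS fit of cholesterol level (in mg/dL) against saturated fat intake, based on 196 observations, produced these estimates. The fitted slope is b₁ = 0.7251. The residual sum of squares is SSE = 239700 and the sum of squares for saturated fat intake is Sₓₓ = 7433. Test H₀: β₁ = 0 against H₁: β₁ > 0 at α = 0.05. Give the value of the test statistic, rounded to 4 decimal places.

MSE = SSE/(n − 2) = 239700/194 = 1235.57.
SE(b₁) = √(MSE/Sₓₓ) = √(1235.57/7433) = 0.40771.
t = 0.7251 / 0.40771 = 1.7785.
df = n − 2 = 194.
One-sided p ≈ 0.0384, which is < 0.05, so reject H₀.
There is evidence that the true slope on saturated fat intake is positive.

t = 1.7785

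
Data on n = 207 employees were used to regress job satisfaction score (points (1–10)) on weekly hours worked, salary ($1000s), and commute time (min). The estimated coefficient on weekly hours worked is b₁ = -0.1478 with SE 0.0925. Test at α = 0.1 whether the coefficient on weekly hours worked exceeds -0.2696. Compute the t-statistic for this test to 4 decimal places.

H₀: β₁ = -0.2696 vs H₁: β₁ > -0.2696.
t = (b₁ − β₁⁰)/SE = (-0.1478 − (-0.2696)) / 0.0925 = 1.3168.
df = n − k − 1 = 207 − 3 − 1 = 203.
One-sided p ≈ 0.0947, which is < 0.1, so reject H₀.
There is evidence that the true slope on weekly hours worked exceeds -0.2696 points (1–10) per unit, holding the other predictors fixed.

t = 1.3168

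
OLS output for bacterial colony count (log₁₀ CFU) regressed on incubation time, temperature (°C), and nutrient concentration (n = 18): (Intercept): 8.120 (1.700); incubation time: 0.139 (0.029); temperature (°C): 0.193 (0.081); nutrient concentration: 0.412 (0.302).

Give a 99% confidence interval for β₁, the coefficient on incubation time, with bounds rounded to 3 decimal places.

(0.053, 0.225)

Read off: b = 0.139, SE = 0.029 for incubation time.
df = n − k − 1 = 18 − 3 − 1 = 14.
t* = t_{0.005, 14} = 2.976843.
Margin = t* × SE = 2.976843 × 0.029 = 0.08633.
CI: 0.139 ± 0.08633 → (0.053, 0.225).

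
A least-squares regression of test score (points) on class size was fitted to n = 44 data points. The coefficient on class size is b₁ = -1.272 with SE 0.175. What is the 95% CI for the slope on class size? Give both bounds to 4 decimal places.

(-1.6252, -0.9188)

df = n − 2 = 44 − 2 = 42.
t* = t_{0.025, 42} = 2.018082.
Margin = t* × SE = 2.018082 × 0.175 = 0.353164.
CI: -1.272 ± 0.353164 → (-1.6252, -0.9188).
With 95% confidence, each one-unit increase in class size is associated with a change of between -1.6252 and -0.9188 points in test score.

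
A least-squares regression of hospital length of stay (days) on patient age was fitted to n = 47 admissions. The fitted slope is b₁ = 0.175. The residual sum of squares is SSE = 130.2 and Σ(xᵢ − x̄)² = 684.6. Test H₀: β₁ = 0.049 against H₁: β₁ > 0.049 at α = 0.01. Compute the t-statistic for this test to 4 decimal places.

t = 1.9382

MSE = SSE/(n − 2) = 130.2/45 = 2.89333.
SE(b₁) = √(MSE/Sₓₓ) = √(2.89333/684.6) = 0.0650101.
t = (0.175 − 0.049) / 0.0650101 = 1.9382.
df = n − 2 = 45.
One-sided p ≈ 0.0294, which is ≥ 0.01, so fail to reject H₀.
The data do not give significant evidence that the true slope on patient age exceeds 0.049 days per unit.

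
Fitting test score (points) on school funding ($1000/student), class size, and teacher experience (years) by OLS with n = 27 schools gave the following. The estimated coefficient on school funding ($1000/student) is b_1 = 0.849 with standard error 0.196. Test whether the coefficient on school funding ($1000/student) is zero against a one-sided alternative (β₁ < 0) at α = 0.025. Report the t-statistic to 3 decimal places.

H₀: β₁ = 0 vs H₁: β₁ < 0.
t = (b_1 − β₁⁰)/SE = 0.849 / 0.196 = 4.332.
df = n − k − 1 = 27 − 3 − 1 = 23.
One-sided p ≈ 0.9999, which is ≥ 0.025, so fail to reject H₀.
The data do not give significant evidence that the true slope on school funding ($1000/student) is negative, holding the other predictors fixed.

t = 4.332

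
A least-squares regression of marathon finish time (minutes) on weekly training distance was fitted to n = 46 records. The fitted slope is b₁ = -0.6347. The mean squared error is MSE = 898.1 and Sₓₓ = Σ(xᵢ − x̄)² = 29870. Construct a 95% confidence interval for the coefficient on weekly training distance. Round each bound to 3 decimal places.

SE(b₁) = √(MSE/Sₓₓ) = √(898.1/29870) = 0.173398.
df = n − 2 = 44.
t* = t_{0.025, 44} = 2.015368.
Margin = t* × SE = 2.015368 × 0.173398 = 0.34946.
CI: -0.6347 ± 0.34946 → (-0.984, -0.285).
With 95% confidence, each one-unit increase in weekly training distance is associated with a change of between -0.984 and -0.285 minutes in marathon finish time.

(-0.984, -0.285)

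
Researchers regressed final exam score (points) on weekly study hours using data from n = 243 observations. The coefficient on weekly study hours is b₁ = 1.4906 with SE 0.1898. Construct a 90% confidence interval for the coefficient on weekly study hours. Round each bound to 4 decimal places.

df = n − 2 = 243 − 2 = 241.
t* = t_{0.05, 241} = 1.651201.
Margin = t* × SE = 1.651201 × 0.1898 = 0.313398.
CI: 1.4906 ± 0.313398 → (1.1772, 1.8040).
With 90% confidence, each one-unit increase in weekly study hours is associated with a change of between 1.1772 and 1.8040 points in final exam score.

(1.1772, 1.8040)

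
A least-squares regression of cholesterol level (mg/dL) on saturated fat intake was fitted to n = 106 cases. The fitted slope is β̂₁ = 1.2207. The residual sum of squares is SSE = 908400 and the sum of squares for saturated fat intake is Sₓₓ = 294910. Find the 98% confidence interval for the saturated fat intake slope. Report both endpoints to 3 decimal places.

MSE = SSE/(n − 2) = 908400/104 = 8734.62.
SE(β̂₁) = √(MSE/Sₓₓ) = √(8734.62/294910) = 0.172099.
df = n − 2 = 104.
t* = t_{0.01, 104} = 2.362739.
Margin = t* × SE = 2.362739 × 0.172099 = 0.40662.
CI: 1.2207 ± 0.40662 → (0.814, 1.627).
With 98% confidence, each one-unit increase in saturated fat intake is associated with a change of between 0.814 and 1.627 mg/dL in cholesterol level.

(0.814, 1.627)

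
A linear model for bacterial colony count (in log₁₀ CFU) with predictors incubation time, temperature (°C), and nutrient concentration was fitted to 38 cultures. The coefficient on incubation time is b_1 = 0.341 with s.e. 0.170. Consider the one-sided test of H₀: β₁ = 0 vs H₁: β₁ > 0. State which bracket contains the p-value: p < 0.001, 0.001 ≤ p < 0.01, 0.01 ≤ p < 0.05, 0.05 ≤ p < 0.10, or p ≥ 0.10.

0.01 ≤ p < 0.05

t = 0.341 / 0.170 = 2.006.
df = n − k − 1 = 38 − 3 − 1 = 34.
One-sided p = P(T_{34} > t) ≈ 0.0264.
So 0.01 ≤ p < 0.05.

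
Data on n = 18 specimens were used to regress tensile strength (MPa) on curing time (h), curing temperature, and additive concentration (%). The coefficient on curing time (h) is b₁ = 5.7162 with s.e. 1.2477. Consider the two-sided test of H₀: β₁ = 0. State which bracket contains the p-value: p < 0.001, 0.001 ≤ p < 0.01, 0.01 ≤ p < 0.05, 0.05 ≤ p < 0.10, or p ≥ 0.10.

t = 5.7162 / 1.2477 = 4.581.
df = n − k − 1 = 18 − 3 − 1 = 14.
Two-sided p = 2·P(T_{14} > |t|) ≈ 0.0004.
So p < 0.001.

p < 0.001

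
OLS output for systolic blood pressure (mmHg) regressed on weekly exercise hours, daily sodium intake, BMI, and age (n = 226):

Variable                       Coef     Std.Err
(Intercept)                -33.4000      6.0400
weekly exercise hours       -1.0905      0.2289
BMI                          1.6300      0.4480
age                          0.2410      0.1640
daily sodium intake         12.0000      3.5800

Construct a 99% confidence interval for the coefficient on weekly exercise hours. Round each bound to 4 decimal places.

(-1.6852, -0.4958)

Read off: b = -1.0905, SE = 0.2289 for weekly exercise hours.
df = n − k − 1 = 226 − 4 − 1 = 221.
t* = t_{0.005, 221} = 2.598258.
Margin = t* × SE = 2.598258 × 0.2289 = 0.594741.
CI: -1.0905 ± 0.594741 → (-1.6852, -0.4958).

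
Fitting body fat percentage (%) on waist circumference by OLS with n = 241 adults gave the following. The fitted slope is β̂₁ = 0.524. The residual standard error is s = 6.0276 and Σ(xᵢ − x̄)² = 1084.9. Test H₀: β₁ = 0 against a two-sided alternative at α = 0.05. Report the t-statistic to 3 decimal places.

t = 2.863

SE(β̂₁) = s/√Sₓₓ = 6.0276/√1084.9 = 0.182999.
t = 0.524 / 0.182999 = 2.863.
df = n − 2 = 239.
Two-sided p ≈ 0.0046, which is < 0.05, so reject H₀.
There is evidence that waist circumference is associated with body fat percentage.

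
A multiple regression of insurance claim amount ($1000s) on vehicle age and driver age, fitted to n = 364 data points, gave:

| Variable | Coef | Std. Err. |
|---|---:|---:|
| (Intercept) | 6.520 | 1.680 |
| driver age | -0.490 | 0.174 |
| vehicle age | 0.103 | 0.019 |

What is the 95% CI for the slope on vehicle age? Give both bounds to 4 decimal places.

(0.0656, 0.1404)

Read off: b = 0.103, SE = 0.019 for vehicle age.
df = n − k − 1 = 364 − 2 − 1 = 361.
t* = t_{0.025, 361} = 1.966557.
Margin = t* × SE = 1.966557 × 0.019 = 0.037365.
CI: 0.103 ± 0.037365 → (0.0656, 0.1404).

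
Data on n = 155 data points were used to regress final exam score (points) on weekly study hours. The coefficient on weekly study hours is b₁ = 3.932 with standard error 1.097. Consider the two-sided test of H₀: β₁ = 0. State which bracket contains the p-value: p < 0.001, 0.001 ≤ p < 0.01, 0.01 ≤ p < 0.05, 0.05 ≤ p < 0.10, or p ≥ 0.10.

p < 0.001

t = 3.932 / 1.097 = 3.584.
df = n − 2 = 155 − 2 = 153.
Two-sided p = 2·P(T_{153} > |t|) ≈ 0.0005.
So p < 0.001.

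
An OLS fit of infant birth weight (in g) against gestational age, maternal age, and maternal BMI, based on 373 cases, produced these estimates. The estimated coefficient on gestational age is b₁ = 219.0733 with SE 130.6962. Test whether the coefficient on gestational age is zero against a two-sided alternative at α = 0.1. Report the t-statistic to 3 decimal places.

H₀: β₁ = 0 vs H₁: β₁ ≠ 0.
t = (b₁ − β₁⁰)/SE = 219.0733 / 130.6962 = 1.676.
df = n − k − 1 = 373 − 3 − 1 = 369.
Two-sided p ≈ 0.0945, which is < 0.1, so reject H₀.
There is evidence that gestational age is associated with infant birth weight, holding the other predictors fixed.

t = 1.676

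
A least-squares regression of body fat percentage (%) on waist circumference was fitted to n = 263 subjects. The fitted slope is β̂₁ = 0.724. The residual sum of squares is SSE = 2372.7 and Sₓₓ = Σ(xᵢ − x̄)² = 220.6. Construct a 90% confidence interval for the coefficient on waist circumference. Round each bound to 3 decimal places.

MSE = SSE/(n − 2) = 2372.7/261 = 9.0908.
SE(β̂₁) = √(MSE/Sₓₓ) = √(9.0908/220.6) = 0.203001.
df = n − 2 = 261.
t* = t_{0.05, 261} = 1.650713.
Margin = t* × SE = 1.650713 × 0.203001 = 0.33510.
CI: 0.724 ± 0.33510 → (0.389, 1.059).
With 90% confidence, each one-unit increase in waist circumference is associated with a change of between 0.389 and 1.059 % in body fat percentage.

(0.389, 1.059)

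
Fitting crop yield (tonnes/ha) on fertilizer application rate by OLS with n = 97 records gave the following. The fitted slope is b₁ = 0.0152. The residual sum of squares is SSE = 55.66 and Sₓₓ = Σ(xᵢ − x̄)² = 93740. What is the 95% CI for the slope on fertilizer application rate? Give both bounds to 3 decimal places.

(0.010, 0.020)

MSE = SSE/(n − 2) = 55.66/95 = 0.585895.
SE(b₁) = √(MSE/Sₓₓ) = √(0.585895/93740) = 0.00250004.
df = n − 2 = 95.
t* = t_{0.025, 95} = 1.985251.
Margin = t* × SE = 1.985251 × 0.00250004 = 0.00496.
CI: 0.0152 ± 0.00496 → (0.010, 0.020).
With 95% confidence, each one-unit increase in fertilizer application rate is associated with a change of between 0.010 and 0.020 tonnes/ha in crop yield.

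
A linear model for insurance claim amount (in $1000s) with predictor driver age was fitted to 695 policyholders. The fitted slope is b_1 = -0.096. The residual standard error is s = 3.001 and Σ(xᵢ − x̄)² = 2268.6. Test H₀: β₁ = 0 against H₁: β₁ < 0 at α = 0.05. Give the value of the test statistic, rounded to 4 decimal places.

t = -1.5236

SE(b_1) = s/√Sₓₓ = 3.001/√2268.6 = 0.0630067.
t = -0.096 / 0.0630067 = -1.5236.
df = n − 2 = 693.
One-sided p ≈ 0.0640, which is ≥ 0.05, so fail to reject H₀.
The data do not give significant evidence that the true slope on driver age is negative.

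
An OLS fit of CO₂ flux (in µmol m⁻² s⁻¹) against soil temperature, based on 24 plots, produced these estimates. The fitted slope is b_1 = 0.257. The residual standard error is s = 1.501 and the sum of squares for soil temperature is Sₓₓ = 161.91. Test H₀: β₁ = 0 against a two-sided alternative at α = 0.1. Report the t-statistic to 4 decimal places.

t = 2.1787

SE(b_1) = s/√Sₓₓ = 1.501/√161.91 = 0.117962.
t = 0.257 / 0.117962 = 2.1787.
df = n − 2 = 22.
Two-sided p ≈ 0.0404, which is < 0.1, so reject H₀.
There is evidence that soil temperature is associated with CO₂ flux.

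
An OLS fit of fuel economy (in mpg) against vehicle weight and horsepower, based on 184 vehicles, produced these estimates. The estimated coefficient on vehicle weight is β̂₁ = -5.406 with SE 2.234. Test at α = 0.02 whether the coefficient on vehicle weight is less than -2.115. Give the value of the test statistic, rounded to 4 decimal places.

t = -1.4731

H₀: β₁ = -2.115 vs H₁: β₁ < -2.115.
t = (β̂₁ − β₁⁰)/SE = (-5.406 − (-2.115)) / 2.234 = -1.4731.
df = n − k − 1 = 184 − 2 − 1 = 181.
One-sided p ≈ 0.0712, which is ≥ 0.02, so fail to reject H₀.
The data do not give significant evidence that the true slope on vehicle weight is below -2.115 mpg per unit, holding the other predictors fixed.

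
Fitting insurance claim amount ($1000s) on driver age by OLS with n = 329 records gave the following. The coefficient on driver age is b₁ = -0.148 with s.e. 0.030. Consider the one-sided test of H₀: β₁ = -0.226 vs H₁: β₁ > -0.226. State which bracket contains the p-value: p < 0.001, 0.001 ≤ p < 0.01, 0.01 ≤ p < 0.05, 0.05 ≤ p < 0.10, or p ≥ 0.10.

0.001 ≤ p < 0.01

t = (-0.148 − (-0.226)) / 0.030 = 2.600.
df = n − 2 = 329 − 2 = 327.
One-sided p = P(T_{327} > t) ≈ 0.0049.
So 0.001 ≤ p < 0.01.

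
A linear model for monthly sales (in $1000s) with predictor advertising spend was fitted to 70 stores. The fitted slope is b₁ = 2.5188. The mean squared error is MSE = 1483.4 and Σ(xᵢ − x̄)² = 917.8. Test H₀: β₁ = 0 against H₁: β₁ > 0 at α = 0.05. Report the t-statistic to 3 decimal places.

t = 1.981

SE(b₁) = √(MSE/Sₓₓ) = √(1483.4/917.8) = 1.27132.
t = 2.5188 / 1.27132 = 1.981.
df = n − 2 = 68.
One-sided p ≈ 0.0258, which is < 0.05, so reject H₀.
There is evidence that the true slope on advertising spend is positive.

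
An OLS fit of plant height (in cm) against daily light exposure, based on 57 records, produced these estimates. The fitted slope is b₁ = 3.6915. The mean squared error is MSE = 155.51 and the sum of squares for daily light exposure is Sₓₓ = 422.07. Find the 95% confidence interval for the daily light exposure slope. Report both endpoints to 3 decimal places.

SE(b₁) = √(MSE/Sₓₓ) = √(155.51/422.07) = 0.606998.
df = n − 2 = 55.
t* = t_{0.025, 55} = 2.004045.
Margin = t* × SE = 2.004045 × 0.606998 = 1.21645.
CI: 3.6915 ± 1.21645 → (2.475, 4.908).
With 95% confidence, each one-unit increase in daily light exposure is associated with a change of between 2.475 and 4.908 cm in plant height.

(2.475, 4.908)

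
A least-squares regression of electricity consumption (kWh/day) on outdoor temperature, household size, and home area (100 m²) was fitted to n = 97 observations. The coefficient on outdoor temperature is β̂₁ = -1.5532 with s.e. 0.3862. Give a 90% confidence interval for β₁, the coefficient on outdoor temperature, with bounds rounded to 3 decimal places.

df = n − k − 1 = 97 − 3 − 1 = 93.
t* = t_{0.05, 93} = 1.661404.
Margin = t* × SE = 1.661404 × 0.3862 = 0.64163.
CI: -1.5532 ± 0.64163 → (-2.195, -0.912).
With 90% confidence, each one-unit increase in outdoor temperature is associated with a change of between -2.195 and -0.912 kWh/day in electricity consumption, holding the other predictors fixed.

(-2.195, -0.912)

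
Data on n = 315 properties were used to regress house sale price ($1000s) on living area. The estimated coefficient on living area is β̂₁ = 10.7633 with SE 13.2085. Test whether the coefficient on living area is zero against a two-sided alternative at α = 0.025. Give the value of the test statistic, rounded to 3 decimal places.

t = 0.815

H₀: β₁ = 0 vs H₁: β₁ ≠ 0.
t = (β̂₁ − β₁⁰)/SE = 10.7633 / 13.2085 = 0.815.
df = n − 2 = 315 − 2 = 313.
Two-sided p ≈ 0.4158, which is ≥ 0.025, so fail to reject H₀.
The data do not give significant evidence of an association between living area and house sale price.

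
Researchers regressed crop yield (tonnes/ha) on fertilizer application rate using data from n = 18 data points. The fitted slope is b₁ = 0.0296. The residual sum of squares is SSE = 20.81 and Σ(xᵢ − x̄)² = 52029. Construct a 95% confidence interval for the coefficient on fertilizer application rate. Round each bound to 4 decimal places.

(0.0190, 0.0402)

MSE = SSE/(n − 2) = 20.81/16 = 1.30062.
SE(b₁) = √(MSE/Sₓₓ) = √(1.30062/52029) = 0.00499981.
df = n − 2 = 16.
t* = t_{0.025, 16} = 2.119905.
Margin = t* × SE = 2.119905 × 0.00499981 = 0.010599.
CI: 0.0296 ± 0.010599 → (0.0190, 0.0402).
With 95% confidence, each one-unit increase in fertilizer application rate is associated with a change of between 0.0190 and 0.0402 tonnes/ha in crop yield.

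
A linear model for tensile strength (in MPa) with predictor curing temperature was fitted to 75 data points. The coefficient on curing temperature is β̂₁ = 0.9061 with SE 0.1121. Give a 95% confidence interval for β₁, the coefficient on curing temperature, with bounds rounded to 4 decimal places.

df = n − 2 = 75 − 2 = 73.
t* = t_{0.025, 73} = 1.992997.
Margin = t* × SE = 1.992997 × 0.1121 = 0.223415.
CI: 0.9061 ± 0.223415 → (0.6827, 1.1295).
With 95% confidence, each one-unit increase in curing temperature is associated with a change of between 0.6827 and 1.1295 MPa in tensile strength.

(0.6827, 1.1295)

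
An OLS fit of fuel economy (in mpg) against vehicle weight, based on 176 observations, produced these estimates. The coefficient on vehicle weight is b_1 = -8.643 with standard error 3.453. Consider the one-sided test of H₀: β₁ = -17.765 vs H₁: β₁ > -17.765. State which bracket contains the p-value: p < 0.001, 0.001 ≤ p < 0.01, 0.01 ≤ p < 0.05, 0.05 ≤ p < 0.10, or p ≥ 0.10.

t = (-8.643 − (-17.765)) / 3.453 = 2.642.
df = n − 2 = 176 − 2 = 174.
One-sided p = P(T_{174} > t) ≈ 0.0045.
So 0.001 ≤ p < 0.01.

0.001 ≤ p < 0.01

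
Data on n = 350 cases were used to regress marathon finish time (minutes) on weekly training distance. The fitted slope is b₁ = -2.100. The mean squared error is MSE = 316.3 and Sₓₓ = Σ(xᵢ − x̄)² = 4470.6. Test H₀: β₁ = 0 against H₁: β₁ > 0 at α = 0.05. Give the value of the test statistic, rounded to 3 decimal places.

t = -7.895

SE(b₁) = √(MSE/Sₓₓ) = √(316.3/4470.6) = 0.265991.
t = -2.100 / 0.265991 = -7.895.
df = n − 2 = 348.
One-sided p ≈ 1.0000, which is ≥ 0.05, so fail to reject H₀.
The data do not give significant evidence that the true slope on weekly training distance is positive.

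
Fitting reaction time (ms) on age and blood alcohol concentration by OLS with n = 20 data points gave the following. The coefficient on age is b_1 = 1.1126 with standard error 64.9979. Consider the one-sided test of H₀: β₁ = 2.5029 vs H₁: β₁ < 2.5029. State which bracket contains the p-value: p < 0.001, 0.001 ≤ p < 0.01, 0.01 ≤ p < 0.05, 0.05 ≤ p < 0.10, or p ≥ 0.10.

t = (1.1126 − 2.5029) / 64.9979 = -0.021.
df = n − k − 1 = 20 − 2 − 1 = 17.
One-sided p = P(T_{17} < t) ≈ 0.4916.
So p ≥ 0.10.

p ≥ 0.10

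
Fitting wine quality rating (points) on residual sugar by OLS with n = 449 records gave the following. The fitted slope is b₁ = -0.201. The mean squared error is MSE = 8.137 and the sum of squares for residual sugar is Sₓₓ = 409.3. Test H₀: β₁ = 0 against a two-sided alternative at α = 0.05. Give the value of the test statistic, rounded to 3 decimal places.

t = -1.426

SE(b₁) = √(MSE/Sₓₓ) = √(8.137/409.3) = 0.140997.
t = -0.201 / 0.140997 = -1.426.
df = n − 2 = 447.
Two-sided p ≈ 0.1547, which is ≥ 0.05, so fail to reject H₀.
The data do not give significant evidence of an association between residual sugar and wine quality rating.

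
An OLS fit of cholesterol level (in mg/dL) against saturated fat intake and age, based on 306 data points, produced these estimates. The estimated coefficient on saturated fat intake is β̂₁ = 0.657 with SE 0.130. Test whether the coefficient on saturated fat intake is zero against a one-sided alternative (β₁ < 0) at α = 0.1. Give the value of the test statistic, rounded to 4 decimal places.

H₀: β₁ = 0 vs H₁: β₁ < 0.
t = (β̂₁ − β₁⁰)/SE = 0.657 / 0.130 = 5.0538.
df = n − k − 1 = 306 − 2 − 1 = 303.
One-sided p ≈ 1.0000, which is ≥ 0.1, so fail to reject H₀.
The data do not give significant evidence that the true slope on saturated fat intake is negative, holding the other predictors fixed.

t = 5.0538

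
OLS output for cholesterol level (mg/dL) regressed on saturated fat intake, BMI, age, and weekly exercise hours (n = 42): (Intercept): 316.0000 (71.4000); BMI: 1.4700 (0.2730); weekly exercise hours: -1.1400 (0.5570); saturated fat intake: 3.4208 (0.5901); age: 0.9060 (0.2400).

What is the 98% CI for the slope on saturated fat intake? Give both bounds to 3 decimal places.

(1.986, 4.856)

Read off: b = 3.4208, SE = 0.5901 for saturated fat intake.
df = n − k − 1 = 42 − 4 − 1 = 37.
t* = t_{0.01, 37} = 2.431447.
Margin = t* × SE = 2.431447 × 0.5901 = 1.43480.
CI: 3.4208 ± 1.43480 → (1.986, 4.856).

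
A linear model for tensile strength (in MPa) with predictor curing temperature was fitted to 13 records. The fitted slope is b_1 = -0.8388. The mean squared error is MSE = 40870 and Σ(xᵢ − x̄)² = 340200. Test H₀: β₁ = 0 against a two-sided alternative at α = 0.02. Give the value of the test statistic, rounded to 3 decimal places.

SE(b_1) = √(MSE/Sₓₓ) = √(40870/340200) = 0.346605.
t = -0.8388 / 0.346605 = -2.420.
df = n − 2 = 11.
Two-sided p ≈ 0.0340, which is ≥ 0.02, so fail to reject H₀.
The data do not give significant evidence of an association between curing temperature and tensile strength.

t = -2.420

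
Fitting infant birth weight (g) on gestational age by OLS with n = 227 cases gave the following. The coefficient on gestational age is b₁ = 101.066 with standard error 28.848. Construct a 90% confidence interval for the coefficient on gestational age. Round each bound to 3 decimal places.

(53.419, 148.713)

df = n − 2 = 227 − 2 = 225.
t* = t_{0.05, 225} = 1.651654.
Margin = t* × SE = 1.651654 × 28.848 = 47.64692.
CI: 101.066 ± 47.64692 → (53.419, 148.713).
With 90% confidence, each one-unit increase in gestational age is associated with a change of between 53.419 and 148.713 g in infant birth weight.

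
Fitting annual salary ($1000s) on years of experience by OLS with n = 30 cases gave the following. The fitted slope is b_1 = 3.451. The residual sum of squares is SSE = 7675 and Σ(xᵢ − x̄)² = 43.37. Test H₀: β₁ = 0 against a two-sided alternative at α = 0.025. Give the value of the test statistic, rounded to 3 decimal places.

t = 1.373

MSE = SSE/(n − 2) = 7675/28 = 274.107.
SE(b_1) = √(MSE/Sₓₓ) = √(274.107/43.37) = 2.514.
t = 3.451 / 2.514 = 1.373.
df = n − 2 = 28.
Two-sided p ≈ 0.1807, which is ≥ 0.025, so fail to reject H₀.
The data do not give significant evidence of an association between years of experience and annual salary.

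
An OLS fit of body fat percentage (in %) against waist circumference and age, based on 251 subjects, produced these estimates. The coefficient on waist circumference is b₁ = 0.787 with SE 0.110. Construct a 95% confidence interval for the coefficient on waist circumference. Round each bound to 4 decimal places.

(0.5703, 1.0037)

df = n − k − 1 = 251 − 2 − 1 = 248.
t* = t_{0.025, 248} = 1.969576.
Margin = t* × SE = 1.969576 × 0.110 = 0.216653.
CI: 0.787 ± 0.216653 → (0.5703, 1.0037).
With 95% confidence, each one-unit increase in waist circumference is associated with a change of between 0.5703 and 1.0037 % in body fat percentage, holding the other predictors fixed.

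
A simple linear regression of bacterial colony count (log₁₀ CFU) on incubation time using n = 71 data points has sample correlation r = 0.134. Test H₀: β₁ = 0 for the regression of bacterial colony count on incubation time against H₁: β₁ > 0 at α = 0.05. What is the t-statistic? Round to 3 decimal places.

t = r·√(n − 2)/√(1 − r²) = 0.134·√69/√0.982044 = 1.123.
df = n − 2 = 69.
One-sided p ≈ 0.1326, which is ≥ 0.05, so fail to reject H₀.
The data do not give significant evidence of a linear association between incubation time and bacterial colony count.

t = 1.123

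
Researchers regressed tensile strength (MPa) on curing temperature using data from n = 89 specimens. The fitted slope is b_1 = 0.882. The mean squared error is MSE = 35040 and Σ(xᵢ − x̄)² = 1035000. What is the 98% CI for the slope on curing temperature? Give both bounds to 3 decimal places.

(0.446, 1.318)

SE(b_1) = √(MSE/Sₓₓ) = √(35040/1035000) = 0.183997.
df = n − 2 = 87.
t* = t_{0.01, 87} = 2.369977.
Margin = t* × SE = 2.369977 × 0.183997 = 0.43607.
CI: 0.882 ± 0.43607 → (0.446, 1.318).
With 98% confidence, each one-unit increase in curing temperature is associated with a change of between 0.446 and 1.318 MPa in tensile strength.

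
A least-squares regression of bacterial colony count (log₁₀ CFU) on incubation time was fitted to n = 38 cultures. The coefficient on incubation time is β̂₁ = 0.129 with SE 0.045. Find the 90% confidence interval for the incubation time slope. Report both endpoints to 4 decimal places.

(0.0530, 0.2050)

df = n − 2 = 38 − 2 = 36.
t* = t_{0.05, 36} = 1.688298.
Margin = t* × SE = 1.688298 × 0.045 = 0.075973.
CI: 0.129 ± 0.075973 → (0.0530, 0.2050).
With 90% confidence, each one-unit increase in incubation time is associated with a change of between 0.0530 and 0.2050 log₁₀ CFU in bacterial colony count.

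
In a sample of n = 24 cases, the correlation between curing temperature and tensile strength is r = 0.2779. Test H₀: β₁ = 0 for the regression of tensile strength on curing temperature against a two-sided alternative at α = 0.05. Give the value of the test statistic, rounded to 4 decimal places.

t = 1.3569

t = r·√(n − 2)/√(1 − r²) = 0.2779·√22/√0.922772 = 1.3569.
df = n − 2 = 22.
Two-sided p ≈ 0.1886, which is ≥ 0.05, so fail to reject H₀.
The data do not give significant evidence of a linear association between curing temperature and tensile strength.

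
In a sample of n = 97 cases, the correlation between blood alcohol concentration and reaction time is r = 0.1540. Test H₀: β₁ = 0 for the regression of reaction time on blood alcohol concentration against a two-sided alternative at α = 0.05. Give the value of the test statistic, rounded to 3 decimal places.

t = r·√(n − 2)/√(1 − r²) = 0.1540·√95/√0.976284 = 1.519.
df = n − 2 = 95.
Two-sided p ≈ 0.1321, which is ≥ 0.05, so fail to reject H₀.
The data do not give significant evidence of a linear association between blood alcohol concentration and reaction time.

t = 1.519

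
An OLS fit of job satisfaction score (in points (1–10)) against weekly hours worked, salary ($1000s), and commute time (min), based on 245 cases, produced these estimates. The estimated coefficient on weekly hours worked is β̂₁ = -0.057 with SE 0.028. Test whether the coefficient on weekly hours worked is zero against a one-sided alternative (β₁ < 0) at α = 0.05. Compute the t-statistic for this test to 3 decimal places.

H₀: β₁ = 0 vs H₁: β₁ < 0.
t = (β̂₁ − β₁⁰)/SE = -0.057 / 0.028 = -2.036.
df = n − k − 1 = 245 − 3 − 1 = 241.
One-sided p ≈ 0.0214, which is < 0.05, so reject H₀.
There is evidence that the true slope on weekly hours worked is negative, holding the other predictors fixed.

t = -2.036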